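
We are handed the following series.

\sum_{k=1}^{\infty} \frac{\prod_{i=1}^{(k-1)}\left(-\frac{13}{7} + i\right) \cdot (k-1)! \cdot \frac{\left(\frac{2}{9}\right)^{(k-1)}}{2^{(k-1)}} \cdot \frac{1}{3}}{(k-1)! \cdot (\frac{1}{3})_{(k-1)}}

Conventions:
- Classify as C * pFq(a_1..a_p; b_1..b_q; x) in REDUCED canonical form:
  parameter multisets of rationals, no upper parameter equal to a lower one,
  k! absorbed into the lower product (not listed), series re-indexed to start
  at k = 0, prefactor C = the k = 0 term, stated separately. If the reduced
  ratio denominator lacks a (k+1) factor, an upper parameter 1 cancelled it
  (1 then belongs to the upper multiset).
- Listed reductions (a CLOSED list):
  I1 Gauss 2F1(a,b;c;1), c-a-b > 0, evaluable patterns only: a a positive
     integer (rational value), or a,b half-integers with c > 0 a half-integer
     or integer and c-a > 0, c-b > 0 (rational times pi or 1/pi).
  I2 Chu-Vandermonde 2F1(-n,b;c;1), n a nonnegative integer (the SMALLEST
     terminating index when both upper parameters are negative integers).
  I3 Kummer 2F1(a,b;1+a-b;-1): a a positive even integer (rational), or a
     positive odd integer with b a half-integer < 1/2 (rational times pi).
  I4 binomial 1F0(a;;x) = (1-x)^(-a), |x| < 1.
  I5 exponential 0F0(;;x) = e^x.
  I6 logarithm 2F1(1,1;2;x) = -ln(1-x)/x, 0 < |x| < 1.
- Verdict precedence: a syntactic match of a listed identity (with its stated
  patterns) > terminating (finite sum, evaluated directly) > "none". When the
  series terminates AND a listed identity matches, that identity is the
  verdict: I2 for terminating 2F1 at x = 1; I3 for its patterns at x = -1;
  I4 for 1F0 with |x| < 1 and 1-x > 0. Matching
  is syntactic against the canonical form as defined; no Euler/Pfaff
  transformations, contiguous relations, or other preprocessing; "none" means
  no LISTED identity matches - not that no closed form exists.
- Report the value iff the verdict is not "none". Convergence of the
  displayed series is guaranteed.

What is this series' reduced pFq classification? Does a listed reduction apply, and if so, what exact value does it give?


x = \frac{1}{9} here; the reduced form reads 2F1, upper {-\frac{6}{7}, 1}, lower {\frac{1}{3}}, C = \frac{1}{3}. Verdict: none. A 2F1 with upper {-\frac{6}{7}, 1} fits none of I1-I6 at x = \frac{1}{9}; the sum runs forever.

The tell: from the first term \frac{1}{3}: the two k-th powers (C = 1/3) combine into one argument.
Step ratio: r(k) = \frac{1}{9} * (k-\frac{6}{7}) (k+1) / [(k+\frac{1}{3}) (k+1)] - rational; roots negated = parameters, x = \frac{1}{9}, C = \frac{1}{3}.


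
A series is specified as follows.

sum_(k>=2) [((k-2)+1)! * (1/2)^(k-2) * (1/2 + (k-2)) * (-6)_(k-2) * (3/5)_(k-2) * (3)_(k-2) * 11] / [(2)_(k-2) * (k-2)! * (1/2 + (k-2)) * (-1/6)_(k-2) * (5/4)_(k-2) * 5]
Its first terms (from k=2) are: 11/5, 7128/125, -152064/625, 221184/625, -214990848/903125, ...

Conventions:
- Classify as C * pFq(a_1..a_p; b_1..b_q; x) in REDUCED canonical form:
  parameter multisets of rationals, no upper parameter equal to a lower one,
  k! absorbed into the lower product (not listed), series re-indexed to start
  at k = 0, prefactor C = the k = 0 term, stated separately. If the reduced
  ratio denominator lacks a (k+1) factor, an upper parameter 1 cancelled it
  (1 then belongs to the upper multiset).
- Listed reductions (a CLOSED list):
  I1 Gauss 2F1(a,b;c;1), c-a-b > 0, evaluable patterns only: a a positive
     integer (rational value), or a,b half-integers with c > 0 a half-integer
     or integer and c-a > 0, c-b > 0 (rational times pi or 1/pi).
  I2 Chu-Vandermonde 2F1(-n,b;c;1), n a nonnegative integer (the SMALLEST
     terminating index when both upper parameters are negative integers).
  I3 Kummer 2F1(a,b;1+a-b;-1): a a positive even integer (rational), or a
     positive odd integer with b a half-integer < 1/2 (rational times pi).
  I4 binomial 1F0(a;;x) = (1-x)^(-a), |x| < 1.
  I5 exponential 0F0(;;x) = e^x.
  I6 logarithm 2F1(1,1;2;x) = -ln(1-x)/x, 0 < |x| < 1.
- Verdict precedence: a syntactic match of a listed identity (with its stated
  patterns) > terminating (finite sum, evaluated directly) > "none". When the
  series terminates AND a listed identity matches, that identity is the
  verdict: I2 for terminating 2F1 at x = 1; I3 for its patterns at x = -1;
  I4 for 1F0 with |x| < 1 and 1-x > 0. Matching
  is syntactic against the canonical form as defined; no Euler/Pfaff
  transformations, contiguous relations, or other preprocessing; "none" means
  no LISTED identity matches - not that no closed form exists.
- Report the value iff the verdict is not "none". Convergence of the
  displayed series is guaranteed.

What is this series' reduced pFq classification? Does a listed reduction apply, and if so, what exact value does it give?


With C = 11/5: the canonical form is 3F2(-6, 3/5, 3; -1/6, 5/4; 1/2). Verdict: terminating - upper parameter -6 makes this a finite sum (last index 6), evaluated exactly. Value: -120628285357/81845703125.

Key step: t_0 being 11/5, k + 1/2 divides numerator and denominator alike; C = 11/5, x = 1/2 after cancelling.
Term ratio: r(k) = (1/2) * (k-6) (k+3/5) (k+3) / [(k-1/6) (k+5/4) (k+1)] - rational in k, leading ratio (1/2); with t_0 = 11/5, classification follows.


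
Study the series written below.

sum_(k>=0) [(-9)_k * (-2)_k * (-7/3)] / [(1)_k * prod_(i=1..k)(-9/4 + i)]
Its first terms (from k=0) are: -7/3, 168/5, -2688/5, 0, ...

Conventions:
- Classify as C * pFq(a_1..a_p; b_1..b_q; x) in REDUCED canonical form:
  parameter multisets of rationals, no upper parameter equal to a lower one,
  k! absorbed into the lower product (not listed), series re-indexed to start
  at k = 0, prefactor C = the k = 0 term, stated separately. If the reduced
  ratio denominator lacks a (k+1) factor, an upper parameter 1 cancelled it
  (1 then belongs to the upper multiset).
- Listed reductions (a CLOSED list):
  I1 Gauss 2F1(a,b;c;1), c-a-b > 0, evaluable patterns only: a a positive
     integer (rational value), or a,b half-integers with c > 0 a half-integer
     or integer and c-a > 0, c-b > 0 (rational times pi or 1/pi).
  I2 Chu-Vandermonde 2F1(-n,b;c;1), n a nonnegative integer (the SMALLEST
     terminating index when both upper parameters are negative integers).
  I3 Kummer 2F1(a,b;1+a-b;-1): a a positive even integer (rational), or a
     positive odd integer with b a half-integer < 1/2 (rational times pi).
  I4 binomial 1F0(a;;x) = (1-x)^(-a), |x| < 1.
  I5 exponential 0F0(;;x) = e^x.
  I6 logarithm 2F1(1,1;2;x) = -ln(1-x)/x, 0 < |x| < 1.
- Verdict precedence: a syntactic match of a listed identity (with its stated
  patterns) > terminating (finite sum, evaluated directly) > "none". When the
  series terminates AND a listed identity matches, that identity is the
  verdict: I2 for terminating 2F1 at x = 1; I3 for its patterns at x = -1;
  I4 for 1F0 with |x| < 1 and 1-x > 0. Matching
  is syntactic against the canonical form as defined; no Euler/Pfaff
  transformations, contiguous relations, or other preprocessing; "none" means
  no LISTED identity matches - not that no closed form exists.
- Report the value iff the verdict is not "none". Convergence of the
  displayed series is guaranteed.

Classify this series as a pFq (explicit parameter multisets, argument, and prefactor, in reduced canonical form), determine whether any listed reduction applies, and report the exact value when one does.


x = 1 here; the reduced form reads 2F1, upper {-9, -2}, lower {-5/4}, C = -7/3. Verdict (x = 1): Vandermonde's identity (I2) applies (terminating 2F1 at x = 1 with n = 2, b = -9, c = -5/4). Its exact value is -1519/3.

Key step: t_0 = -7/3 here, and (1)_k (C = -7/3, x = 1) is k! itself.
Adjacent-term ratio: r(k) = 1 * (k-9) (k-2) / [(k-5/4) (k+1)] - poly over poly, x = 1 from leading terms; C = -7/3 at k = 0.


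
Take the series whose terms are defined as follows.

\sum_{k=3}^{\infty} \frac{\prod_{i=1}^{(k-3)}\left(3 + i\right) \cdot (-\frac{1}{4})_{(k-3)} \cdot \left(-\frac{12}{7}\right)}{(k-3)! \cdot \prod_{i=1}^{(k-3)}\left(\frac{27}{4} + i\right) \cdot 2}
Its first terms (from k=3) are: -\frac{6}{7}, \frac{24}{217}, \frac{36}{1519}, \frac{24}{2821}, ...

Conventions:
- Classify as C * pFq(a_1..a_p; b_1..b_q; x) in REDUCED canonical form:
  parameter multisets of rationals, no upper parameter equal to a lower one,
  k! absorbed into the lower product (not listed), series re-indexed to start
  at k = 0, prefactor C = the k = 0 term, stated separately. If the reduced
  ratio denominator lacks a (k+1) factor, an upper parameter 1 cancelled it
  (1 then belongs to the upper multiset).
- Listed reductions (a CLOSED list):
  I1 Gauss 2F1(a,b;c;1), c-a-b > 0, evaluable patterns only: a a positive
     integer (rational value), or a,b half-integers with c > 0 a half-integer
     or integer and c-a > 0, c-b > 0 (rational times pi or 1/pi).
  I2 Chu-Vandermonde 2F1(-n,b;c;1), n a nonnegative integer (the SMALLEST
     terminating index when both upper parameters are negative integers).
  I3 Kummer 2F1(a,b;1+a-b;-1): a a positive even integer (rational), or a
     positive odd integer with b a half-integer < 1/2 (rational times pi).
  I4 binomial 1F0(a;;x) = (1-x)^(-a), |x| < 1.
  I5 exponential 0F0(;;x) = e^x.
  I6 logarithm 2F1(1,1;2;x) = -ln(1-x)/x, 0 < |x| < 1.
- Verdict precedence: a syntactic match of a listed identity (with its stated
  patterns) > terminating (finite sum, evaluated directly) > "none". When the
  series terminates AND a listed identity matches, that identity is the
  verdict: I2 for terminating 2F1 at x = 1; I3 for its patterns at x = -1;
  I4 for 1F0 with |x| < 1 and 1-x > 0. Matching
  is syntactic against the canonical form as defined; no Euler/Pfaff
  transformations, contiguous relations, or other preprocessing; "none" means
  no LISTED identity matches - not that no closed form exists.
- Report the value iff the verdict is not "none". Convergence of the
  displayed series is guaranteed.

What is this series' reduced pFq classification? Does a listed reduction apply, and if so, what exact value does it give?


This is -\frac{6}{7} * 2F1(-\frac{1}{4}, 4; \frac{31}{4}; 1) in reduced canonical form. Verdict: the Gauss summation I1 applies (x = 1: the Gamma ratio telescopes since c-a-b = 4 > 0 and a = 4 in Z>0). Value: -\frac{35397}{50176}.

First insight: x = 1 and the lower running product (C = -6/7, x = 1) is a rising factorial.
Ratio: r(k) = 1 * (k-\frac{1}{4}) (k+4) / [(k+\frac{31}{4}) (k+1)] - rational in k, leading ratio 1; with t_0 = -\frac{6}{7}, classification follows.


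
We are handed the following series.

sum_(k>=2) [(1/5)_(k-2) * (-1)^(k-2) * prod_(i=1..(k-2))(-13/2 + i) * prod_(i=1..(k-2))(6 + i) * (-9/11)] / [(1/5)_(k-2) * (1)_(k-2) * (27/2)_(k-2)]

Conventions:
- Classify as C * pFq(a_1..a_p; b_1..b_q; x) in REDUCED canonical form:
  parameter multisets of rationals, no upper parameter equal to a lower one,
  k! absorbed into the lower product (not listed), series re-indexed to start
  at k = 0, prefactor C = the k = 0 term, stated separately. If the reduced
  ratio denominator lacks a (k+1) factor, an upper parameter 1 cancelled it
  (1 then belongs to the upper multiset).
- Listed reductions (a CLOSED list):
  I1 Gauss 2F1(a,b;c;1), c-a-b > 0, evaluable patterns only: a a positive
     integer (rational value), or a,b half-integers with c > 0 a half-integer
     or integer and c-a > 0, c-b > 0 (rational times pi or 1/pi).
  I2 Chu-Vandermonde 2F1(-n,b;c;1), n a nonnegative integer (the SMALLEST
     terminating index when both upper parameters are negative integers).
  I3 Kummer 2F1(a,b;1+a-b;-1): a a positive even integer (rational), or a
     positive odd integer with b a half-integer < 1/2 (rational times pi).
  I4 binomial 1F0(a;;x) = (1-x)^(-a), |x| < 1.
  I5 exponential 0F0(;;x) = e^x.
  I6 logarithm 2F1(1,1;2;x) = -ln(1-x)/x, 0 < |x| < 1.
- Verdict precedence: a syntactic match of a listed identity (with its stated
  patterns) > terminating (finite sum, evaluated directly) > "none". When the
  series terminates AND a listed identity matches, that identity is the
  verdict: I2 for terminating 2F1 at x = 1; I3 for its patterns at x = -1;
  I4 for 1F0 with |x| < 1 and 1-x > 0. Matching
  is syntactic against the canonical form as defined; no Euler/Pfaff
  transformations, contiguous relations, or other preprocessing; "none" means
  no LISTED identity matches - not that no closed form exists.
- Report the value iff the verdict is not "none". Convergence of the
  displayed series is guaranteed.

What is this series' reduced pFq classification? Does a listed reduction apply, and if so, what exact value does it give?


Classification (C = -9/11): 2F1 with upper {-11/2, 7}, lower {27/2}, argument x = -1. Verdict (x = -1): Kummer's theorem (I3) applies (x = -1; c = 27/2 equals 1+a-b for upper {-11/2, 7}: listed pattern). Exact value: (-760543875/268435456) * pi.

First insight: with t_0 = -9/11, the running product (C = -9/11) telescopes to a rising factorial.
Ratio: r(k) = (-1) * (k-11/2) (k+7) / [(k+27/2) (k+1)] - rational; roots negated = parameters, x = (-1), C = -9/11.


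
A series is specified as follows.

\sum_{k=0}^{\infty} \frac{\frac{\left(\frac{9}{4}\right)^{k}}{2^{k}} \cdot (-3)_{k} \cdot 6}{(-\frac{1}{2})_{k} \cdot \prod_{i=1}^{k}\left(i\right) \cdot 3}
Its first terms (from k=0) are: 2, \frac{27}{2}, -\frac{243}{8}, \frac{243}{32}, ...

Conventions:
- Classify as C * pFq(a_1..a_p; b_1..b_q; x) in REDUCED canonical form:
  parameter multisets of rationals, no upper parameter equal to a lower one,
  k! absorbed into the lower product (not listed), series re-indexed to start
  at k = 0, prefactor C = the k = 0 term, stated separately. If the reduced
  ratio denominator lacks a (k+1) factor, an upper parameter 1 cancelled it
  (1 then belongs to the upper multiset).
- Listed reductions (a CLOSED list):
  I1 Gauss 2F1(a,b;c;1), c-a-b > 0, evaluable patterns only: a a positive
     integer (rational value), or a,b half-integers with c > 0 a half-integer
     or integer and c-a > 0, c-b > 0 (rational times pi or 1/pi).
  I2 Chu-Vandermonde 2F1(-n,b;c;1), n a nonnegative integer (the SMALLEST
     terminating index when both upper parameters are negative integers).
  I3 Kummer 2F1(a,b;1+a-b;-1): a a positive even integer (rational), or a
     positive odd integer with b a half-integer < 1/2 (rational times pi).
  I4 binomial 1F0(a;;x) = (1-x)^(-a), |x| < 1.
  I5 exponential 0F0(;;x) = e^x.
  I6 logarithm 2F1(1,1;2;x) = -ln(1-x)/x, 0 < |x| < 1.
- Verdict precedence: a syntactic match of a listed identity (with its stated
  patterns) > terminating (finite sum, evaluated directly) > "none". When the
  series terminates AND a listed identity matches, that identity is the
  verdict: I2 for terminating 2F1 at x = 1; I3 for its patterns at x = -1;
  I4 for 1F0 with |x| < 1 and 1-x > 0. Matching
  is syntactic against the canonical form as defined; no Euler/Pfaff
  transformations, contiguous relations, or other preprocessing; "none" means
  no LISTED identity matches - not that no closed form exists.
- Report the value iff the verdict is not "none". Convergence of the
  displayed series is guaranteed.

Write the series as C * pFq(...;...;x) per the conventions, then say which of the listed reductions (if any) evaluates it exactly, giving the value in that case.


Prefactor 2, argument \frac{9}{8}: 1F1 with upper {-3} over lower {-\frac{1}{2}}. Verdict: terminating - upper parameter -3 makes this a finite sum (last index 3), evaluated exactly. Its exact value is -\frac{233}{32}.

First insight: t_0 being 2, the constant factors (C = 2, x = 9/8) combine into one prefactor.
Term ratio: r(k) = \frac{9}{8} * (k-3) / [(k-\frac{1}{2}) (k+1)] - rational; roots negated = parameters, x = \frac{9}{8}, C = 2.


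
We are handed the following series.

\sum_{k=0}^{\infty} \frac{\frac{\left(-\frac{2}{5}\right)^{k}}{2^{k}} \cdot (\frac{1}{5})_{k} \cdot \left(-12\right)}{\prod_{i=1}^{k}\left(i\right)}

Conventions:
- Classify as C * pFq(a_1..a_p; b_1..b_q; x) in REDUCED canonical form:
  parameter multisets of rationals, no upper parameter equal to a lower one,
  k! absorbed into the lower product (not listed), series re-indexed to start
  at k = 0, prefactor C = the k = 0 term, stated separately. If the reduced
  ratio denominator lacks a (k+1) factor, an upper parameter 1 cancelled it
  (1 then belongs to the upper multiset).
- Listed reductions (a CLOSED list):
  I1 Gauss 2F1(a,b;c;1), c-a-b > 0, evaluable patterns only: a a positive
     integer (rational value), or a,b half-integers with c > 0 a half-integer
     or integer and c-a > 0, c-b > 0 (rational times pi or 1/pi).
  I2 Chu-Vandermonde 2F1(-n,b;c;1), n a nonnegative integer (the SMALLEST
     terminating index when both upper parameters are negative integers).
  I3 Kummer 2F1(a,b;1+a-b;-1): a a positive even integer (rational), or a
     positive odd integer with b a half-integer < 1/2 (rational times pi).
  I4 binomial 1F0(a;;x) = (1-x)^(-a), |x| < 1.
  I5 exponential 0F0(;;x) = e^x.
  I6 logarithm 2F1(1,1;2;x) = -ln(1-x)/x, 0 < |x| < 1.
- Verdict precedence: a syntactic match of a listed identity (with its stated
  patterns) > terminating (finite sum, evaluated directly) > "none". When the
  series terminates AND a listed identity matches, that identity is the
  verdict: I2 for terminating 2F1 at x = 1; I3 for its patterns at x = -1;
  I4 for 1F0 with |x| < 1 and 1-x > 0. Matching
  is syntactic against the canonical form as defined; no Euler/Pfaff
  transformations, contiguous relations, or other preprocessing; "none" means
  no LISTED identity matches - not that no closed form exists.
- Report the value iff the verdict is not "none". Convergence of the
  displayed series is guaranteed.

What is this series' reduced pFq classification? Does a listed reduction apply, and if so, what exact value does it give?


Classification (C = -12): 1F0 with upper {\frac{1}{5}}, lower {-}, argument x = -\frac{1}{5}. Verdict at x = -\frac{1}{5}: binomial (I4) matches (the 1F0 binomial series: exponent -1/5, x = -\frac{1}{5}). Hence: \left(-12\right) \cdot \left(\frac{6}{5}\right)^{-\frac{1}{5}}.

First insight: t_0 being -12, the two k-th powers (C = -12) combine into one argument.
Term ratio: r(k) = -\frac{1}{5} * (k+\frac{1}{5}) / [(k+1)] ; factor over Q: parameters, x = -\frac{1}{5}, and C = -12.


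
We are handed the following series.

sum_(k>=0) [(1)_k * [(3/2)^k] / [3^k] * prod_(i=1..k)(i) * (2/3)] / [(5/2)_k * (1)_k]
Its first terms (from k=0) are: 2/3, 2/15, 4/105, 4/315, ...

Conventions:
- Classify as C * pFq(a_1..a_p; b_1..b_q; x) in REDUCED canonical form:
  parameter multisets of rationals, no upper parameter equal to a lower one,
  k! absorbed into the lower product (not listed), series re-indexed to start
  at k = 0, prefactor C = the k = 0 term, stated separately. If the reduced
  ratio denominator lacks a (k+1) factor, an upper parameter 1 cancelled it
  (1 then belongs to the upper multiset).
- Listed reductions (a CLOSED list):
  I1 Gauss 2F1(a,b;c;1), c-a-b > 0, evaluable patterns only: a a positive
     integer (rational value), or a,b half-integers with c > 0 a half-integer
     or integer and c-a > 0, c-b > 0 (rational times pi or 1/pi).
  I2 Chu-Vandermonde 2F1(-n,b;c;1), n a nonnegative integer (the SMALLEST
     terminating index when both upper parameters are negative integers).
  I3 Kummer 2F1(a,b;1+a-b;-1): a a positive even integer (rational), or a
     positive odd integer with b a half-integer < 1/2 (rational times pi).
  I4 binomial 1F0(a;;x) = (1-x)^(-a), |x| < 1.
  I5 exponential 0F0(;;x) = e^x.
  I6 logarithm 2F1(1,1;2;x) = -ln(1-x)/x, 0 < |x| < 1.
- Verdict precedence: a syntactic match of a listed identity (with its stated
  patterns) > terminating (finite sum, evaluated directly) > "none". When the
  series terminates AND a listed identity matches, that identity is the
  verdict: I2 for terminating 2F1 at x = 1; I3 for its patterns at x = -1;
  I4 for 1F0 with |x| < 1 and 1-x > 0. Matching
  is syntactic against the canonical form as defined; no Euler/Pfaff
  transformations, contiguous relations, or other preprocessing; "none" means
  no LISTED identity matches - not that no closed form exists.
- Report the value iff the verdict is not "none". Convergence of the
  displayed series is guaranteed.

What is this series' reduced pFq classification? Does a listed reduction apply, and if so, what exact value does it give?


x = 1/2 here; the reduced form reads 2F1, upper {1, 1}, lower {5/2}, C = 2/3. Verdict: no listed reduction: x = 1/2 and upper {1, 1} fail every I1-I6 pattern.

Structural cue: x = (1/2) and the running product (C = 2/3) telescopes to a rising factorial.
Consecutive-term ratio: r(k) = (1/2) * (k+1) (k+1) / [(k+5/2) (k+1)] ; factor over Q: parameters, x = (1/2), and C = 2/3.


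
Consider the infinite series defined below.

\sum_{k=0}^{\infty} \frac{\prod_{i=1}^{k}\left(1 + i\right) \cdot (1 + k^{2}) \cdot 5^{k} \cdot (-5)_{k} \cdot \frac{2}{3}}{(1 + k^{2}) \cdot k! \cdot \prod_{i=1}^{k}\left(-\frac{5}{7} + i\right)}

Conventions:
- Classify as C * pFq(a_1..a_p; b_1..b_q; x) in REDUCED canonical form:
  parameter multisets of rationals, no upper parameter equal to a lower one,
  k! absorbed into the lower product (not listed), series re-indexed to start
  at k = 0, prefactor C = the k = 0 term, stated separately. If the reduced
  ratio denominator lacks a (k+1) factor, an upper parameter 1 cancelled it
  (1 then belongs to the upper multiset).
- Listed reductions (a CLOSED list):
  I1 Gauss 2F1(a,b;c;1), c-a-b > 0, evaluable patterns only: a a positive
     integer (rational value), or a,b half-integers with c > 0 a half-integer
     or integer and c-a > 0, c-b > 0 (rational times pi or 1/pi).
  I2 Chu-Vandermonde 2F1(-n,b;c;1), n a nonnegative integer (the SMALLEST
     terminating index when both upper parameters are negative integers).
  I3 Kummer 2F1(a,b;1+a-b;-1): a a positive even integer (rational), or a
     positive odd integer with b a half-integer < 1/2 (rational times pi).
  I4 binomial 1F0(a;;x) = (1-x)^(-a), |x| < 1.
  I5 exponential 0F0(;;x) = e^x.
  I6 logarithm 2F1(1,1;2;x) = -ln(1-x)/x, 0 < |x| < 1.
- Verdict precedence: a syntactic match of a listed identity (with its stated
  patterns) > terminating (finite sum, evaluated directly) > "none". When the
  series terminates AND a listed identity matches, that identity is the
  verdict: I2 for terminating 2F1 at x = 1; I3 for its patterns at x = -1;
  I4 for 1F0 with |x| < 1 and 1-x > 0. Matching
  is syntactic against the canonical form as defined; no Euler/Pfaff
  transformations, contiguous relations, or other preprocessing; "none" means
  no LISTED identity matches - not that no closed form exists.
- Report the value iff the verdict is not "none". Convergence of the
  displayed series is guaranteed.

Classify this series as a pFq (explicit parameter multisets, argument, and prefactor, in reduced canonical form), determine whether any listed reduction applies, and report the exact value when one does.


x = 5 here; the reduced form reads 2F1, upper {-5, 2}, lower {\frac{2}{7}}, C = \frac{2}{3}. Verdict: terminating at k = 5: the factor (-5)_k kills every later term; summing the 6 survivors is exact. Value: -\frac{3964754}{69}.

The tell: x = 5 and the running product (prefactor 2/3) telescopes to a rising factorial.
Ratio: r(k) = 5 * (k-5) (k+2) / [(k+\frac{2}{7}) (k+1)] - poly over poly, x = 5 from leading terms; C = \frac{2}{3} at k = 0.


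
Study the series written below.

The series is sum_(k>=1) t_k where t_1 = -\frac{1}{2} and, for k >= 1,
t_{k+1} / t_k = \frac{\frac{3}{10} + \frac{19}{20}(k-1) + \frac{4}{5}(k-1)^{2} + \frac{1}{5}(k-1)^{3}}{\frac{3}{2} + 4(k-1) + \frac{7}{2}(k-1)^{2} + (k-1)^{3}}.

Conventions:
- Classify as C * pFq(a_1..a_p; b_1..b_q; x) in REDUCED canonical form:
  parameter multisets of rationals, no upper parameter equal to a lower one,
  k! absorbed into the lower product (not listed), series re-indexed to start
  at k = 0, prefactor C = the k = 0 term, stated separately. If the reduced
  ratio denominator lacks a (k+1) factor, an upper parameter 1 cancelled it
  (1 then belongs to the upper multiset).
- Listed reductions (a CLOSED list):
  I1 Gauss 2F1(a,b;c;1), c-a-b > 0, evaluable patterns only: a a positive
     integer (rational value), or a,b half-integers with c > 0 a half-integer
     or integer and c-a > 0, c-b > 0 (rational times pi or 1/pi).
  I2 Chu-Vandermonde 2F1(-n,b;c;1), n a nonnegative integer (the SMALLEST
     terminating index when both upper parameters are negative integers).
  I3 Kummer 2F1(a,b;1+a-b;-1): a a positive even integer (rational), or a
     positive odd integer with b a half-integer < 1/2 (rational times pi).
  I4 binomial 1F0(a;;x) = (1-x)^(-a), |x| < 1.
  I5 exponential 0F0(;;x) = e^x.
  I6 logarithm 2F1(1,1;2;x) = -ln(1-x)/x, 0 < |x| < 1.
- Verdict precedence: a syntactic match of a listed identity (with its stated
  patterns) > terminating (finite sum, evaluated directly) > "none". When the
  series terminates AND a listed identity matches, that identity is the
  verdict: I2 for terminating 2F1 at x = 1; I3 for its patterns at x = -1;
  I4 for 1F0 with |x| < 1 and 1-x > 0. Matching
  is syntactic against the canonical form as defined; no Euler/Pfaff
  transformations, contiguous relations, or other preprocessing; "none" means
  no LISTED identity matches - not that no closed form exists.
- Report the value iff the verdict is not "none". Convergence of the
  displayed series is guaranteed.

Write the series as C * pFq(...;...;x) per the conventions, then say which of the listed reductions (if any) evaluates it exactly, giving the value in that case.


The tell: t_0 being -\frac{1}{2}, roots of the ratio polynomials (C = -1/2) are the negated parameters.
Term ratio: r(k) = \frac{1}{5} * (k+\frac{1}{2}) (k+2) / [(k+1) (k+1)] ; factor over Q: parameters, x = \frac{1}{5}, and C = -\frac{1}{2}.

This is -\frac{1}{2} * 2F1(\frac{1}{2}, 2; 1; \frac{1}{5}) in reduced canonical form. Verdict: none (x = \frac{1}{5}): each listed identity misses the multisets {\frac{1}{2}, 2} ; {1}.


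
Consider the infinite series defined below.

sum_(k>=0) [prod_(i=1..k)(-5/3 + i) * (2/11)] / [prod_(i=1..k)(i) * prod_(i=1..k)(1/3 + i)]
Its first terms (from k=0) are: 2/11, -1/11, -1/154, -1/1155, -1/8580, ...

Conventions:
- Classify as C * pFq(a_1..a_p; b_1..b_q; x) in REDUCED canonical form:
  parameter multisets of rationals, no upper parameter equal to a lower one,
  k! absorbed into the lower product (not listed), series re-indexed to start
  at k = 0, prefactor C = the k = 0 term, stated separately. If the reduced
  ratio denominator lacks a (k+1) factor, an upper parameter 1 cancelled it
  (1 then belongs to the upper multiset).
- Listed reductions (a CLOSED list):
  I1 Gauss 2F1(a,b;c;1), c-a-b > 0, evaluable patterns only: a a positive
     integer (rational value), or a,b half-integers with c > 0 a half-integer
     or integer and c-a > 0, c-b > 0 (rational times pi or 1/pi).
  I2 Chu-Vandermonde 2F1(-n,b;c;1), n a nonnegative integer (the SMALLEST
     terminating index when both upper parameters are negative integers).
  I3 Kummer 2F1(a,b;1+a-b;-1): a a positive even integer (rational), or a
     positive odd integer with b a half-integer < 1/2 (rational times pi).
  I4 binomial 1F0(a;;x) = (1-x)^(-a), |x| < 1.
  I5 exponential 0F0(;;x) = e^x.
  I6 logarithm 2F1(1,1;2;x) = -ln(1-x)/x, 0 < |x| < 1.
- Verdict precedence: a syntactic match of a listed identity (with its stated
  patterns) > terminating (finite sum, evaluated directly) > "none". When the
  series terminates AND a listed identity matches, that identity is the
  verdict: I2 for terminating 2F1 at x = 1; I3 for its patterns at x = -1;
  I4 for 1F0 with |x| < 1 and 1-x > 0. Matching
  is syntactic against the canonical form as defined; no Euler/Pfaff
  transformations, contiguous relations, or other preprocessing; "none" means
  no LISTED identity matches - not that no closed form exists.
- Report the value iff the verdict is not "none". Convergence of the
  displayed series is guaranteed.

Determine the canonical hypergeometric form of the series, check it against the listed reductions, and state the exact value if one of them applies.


Key step: x = 1 and the lower running product (C = 2/11, x = 1) is a rising factorial.
Adjacent-term ratio: r(k) = 1 * (k-2/3) / [(k+4/3) (k+1)] - poly over poly, x = 1 from leading terms; C = 2/11 at k = 0.

At argument 1: a 1F1 with upper {-2/3}, lower {4/3}, scaled by C = 2/11. Verdict: none. No listed pattern accepts 1F1(-2/3; 4/3; 1).


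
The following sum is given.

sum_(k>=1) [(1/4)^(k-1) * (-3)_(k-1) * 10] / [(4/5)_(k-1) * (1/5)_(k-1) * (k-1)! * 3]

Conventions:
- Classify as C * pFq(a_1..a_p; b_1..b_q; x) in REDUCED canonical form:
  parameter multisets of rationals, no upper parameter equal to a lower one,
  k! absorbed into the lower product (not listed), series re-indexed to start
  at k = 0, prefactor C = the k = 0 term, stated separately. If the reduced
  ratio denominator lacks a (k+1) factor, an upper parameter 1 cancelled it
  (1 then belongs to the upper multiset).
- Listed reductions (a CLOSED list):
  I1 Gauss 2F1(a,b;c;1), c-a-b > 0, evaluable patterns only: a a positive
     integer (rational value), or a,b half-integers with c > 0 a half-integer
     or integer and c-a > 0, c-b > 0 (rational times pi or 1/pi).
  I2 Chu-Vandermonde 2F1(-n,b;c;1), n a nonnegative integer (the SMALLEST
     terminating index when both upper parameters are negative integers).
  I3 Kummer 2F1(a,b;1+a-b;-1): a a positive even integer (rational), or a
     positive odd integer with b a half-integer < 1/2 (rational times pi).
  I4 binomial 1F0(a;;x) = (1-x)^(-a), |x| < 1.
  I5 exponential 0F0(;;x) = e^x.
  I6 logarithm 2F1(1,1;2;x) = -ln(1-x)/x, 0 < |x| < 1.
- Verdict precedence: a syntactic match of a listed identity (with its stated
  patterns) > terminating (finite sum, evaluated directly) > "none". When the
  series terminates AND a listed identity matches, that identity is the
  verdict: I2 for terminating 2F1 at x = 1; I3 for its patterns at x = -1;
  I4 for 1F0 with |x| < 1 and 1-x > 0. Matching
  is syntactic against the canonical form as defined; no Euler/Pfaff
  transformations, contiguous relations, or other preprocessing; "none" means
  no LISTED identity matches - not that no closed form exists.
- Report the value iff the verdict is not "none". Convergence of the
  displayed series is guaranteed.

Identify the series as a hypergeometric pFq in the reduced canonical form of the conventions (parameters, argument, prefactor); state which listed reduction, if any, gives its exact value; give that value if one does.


First insight: x = (1/4) and the constant factors (C = 10/3, x = 1/4) combine into one prefactor.
Consecutive-term ratio: r(k) = (1/4) * (k-3) / [(k+1/5) (k+4/5) (k+1)] - rational in k, leading ratio (1/4); with t_0 = 10/3, classification follows.

With C = 10/3: the canonical form is 1F2(-3; 1/5, 4/5; 1/4). Verdict: terminating at k = 3: the factor (-3)_k kills every later term; summing the 4 survivors is exact. Value: -33554645/3193344.


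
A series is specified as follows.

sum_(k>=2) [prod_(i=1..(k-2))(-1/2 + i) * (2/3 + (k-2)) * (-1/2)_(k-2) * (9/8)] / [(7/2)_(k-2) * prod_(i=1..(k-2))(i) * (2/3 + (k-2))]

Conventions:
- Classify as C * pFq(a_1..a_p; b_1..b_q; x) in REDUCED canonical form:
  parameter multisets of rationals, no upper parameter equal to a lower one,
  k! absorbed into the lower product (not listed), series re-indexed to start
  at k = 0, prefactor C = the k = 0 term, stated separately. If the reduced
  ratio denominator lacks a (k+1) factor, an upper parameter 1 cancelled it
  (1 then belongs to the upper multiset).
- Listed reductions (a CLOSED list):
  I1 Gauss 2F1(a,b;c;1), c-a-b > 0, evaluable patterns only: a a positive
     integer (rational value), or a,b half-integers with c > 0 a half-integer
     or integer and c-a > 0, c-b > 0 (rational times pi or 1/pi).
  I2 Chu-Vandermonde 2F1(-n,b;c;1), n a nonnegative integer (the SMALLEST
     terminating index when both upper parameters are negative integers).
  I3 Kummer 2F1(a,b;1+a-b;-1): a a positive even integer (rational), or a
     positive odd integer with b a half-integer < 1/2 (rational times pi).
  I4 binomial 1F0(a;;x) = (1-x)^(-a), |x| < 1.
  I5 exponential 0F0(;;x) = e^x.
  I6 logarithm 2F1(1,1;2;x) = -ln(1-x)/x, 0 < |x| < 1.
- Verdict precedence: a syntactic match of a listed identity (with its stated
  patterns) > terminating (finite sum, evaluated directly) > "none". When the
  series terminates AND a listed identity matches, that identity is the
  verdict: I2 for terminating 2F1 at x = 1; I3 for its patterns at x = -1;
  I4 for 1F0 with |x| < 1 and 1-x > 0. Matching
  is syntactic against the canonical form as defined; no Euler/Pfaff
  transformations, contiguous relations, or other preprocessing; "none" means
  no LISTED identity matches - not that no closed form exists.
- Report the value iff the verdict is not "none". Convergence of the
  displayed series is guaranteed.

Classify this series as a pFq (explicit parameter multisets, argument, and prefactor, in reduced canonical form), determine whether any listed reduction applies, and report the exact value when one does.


Key step: t_0 = 9/8 here, and the product of the first k integers (C = 9/8) is k!.
Ratio: r(k) = 1 * (k-1/2) (k+1/2) / [(k+7/2) (k+1)] - rational; roots negated = parameters, x = 1, C = 9/8.

The series (x = 1) is 2F1: upper {-1/2, 1/2}, lower {7/2}, prefactor 9/8. Verdict: the half-integer Gauss pattern (I1) fires (x = 1; upper {-1/2, 1/2} half-integers, c = 7/2 in the evaluable pattern). Hence: (675/2048) * pi.


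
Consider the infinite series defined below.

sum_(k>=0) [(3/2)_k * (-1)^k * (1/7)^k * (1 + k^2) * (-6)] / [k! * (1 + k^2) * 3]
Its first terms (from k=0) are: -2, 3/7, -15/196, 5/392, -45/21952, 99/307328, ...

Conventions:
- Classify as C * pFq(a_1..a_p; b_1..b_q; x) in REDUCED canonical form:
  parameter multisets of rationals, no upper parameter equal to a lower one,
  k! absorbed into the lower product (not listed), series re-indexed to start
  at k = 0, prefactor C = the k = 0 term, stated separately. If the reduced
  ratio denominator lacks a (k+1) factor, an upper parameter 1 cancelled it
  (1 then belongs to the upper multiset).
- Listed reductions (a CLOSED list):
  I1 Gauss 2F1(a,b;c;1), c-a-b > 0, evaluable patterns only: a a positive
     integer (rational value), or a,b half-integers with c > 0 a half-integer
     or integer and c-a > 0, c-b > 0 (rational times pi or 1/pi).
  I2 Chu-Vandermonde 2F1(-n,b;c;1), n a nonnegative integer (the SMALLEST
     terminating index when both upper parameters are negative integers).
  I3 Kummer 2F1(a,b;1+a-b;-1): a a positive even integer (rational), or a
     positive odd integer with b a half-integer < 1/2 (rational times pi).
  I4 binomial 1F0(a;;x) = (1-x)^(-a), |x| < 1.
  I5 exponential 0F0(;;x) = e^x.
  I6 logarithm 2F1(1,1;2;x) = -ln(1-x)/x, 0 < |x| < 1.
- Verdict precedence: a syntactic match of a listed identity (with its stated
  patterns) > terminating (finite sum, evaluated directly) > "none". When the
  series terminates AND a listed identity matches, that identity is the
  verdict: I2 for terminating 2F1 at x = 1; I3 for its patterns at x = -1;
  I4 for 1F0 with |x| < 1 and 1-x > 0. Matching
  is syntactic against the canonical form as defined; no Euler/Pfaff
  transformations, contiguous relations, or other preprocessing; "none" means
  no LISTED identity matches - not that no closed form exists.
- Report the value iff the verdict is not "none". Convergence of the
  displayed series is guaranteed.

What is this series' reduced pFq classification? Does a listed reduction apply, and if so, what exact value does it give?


This is -2 * 1F0(3/2; -; -1/7) in reduced canonical form. Verdict (x = -1/7): the I4 binomial reduction applies (the 1F0 binomial series: exponent -3/2, x = -1/7). Value: (-2) * (8/7)^(-3/2).

The tell: from the first term -2: the (-1)^k factor (C = -2, x = -1/7) folds into the argument's sign.
Consecutive-term ratio: r(k) = (-1/7) * (k+3/2) / [(k+1)] - rational in k, leading ratio (-1/7); with t_0 = -2, classification follows.


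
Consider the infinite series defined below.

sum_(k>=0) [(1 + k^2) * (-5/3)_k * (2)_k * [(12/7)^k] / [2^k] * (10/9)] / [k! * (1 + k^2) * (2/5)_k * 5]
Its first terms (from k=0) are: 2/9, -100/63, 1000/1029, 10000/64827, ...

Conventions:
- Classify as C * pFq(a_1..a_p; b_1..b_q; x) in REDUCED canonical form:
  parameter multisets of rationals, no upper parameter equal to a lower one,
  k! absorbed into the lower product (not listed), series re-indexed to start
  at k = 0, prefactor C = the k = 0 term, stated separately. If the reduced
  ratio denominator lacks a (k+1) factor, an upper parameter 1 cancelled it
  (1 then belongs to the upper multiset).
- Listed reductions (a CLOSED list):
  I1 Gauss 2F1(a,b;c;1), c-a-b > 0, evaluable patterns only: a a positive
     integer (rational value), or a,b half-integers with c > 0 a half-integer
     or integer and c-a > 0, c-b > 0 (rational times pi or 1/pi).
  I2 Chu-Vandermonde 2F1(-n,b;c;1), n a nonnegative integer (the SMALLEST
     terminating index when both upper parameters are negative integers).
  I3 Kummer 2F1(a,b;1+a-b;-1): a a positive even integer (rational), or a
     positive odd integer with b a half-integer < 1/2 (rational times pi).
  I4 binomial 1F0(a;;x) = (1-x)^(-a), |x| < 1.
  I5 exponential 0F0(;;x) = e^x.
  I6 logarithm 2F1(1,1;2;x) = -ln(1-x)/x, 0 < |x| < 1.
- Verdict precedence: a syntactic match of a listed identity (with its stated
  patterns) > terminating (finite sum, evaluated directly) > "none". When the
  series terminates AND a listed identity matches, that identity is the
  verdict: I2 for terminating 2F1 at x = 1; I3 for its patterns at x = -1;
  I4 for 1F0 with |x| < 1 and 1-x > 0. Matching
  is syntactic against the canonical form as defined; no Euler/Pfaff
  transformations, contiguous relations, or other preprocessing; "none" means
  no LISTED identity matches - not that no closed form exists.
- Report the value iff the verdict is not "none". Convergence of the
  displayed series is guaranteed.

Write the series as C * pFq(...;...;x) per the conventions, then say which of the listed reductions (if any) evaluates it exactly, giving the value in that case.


Reduced: x = 6/7, 2F1, upper = {-5/3, 2}, lower = {2/5}, C = 2/9. Verdict: no listed reduction: x = 6/7 and upper {-5/3, 2} fail every I1-I6 pattern.

Key step: with t_0 = 2/9, the constant factors (prefactor 2/9) combine into one prefactor.
Consecutive-term ratio: r(k) = (6/7) * (k-5/3) (k+2) / [(k+2/5) (k+1)] - poly over poly, x = (6/7) from leading terms; C = 2/9 at k = 0.


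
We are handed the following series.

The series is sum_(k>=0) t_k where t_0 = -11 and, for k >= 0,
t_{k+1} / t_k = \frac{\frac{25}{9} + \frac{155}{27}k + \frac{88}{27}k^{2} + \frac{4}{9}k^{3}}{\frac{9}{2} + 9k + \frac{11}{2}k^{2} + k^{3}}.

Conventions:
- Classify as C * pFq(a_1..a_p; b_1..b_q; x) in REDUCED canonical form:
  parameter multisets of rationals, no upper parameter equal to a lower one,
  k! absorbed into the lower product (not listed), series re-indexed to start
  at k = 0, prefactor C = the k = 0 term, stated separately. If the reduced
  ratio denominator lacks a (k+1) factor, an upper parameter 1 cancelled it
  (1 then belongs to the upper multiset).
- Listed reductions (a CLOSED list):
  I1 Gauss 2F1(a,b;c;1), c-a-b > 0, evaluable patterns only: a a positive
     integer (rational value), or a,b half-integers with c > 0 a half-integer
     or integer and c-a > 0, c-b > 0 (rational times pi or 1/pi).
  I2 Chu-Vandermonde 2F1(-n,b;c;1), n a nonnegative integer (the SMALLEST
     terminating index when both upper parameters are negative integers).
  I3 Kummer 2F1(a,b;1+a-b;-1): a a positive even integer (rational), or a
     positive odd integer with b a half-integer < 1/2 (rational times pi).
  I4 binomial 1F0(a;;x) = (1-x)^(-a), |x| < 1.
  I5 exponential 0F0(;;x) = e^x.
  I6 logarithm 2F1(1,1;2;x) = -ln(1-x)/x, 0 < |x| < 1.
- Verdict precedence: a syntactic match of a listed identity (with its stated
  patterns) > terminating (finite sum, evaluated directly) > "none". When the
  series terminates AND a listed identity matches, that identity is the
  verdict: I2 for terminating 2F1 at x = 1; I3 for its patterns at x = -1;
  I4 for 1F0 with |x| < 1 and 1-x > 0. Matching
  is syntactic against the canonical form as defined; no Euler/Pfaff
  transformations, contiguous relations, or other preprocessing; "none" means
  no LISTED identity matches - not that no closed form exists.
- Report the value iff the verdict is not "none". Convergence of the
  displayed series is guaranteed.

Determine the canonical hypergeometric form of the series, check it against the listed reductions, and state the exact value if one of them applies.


Classification (C = -11): 2F1 with upper {\frac{5}{6}, 5}, lower {3}, argument x = \frac{4}{9}. Verdict: none. A 2F1 with upper {\frac{5}{6}, 5} fits none of I1-I6 at x = \frac{4}{9}; the sum runs forever.

First insight: from the first term -11: roots of the ratio polynomials (C = -11, x = 4/9) are the negated parameters.
Consecutive-term ratio: r(k) = \frac{4}{9} * (k+\frac{5}{6}) (k+5) / [(k+3) (k+1)] ; factor over Q: parameters, x = \frac{4}{9}, and C = -11.
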